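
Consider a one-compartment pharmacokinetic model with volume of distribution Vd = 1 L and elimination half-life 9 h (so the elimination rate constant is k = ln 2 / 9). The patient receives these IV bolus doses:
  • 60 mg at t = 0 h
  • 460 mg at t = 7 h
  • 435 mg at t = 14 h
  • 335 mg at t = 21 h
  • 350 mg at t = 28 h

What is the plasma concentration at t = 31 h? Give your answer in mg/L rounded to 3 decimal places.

628.293 mg/L

k = ln 2 / 9 = 0.07702 per h
Dose 1 (60 mg at t=0 h): 60·exp(−0.07702·31) = 5.512 mg/L
Dose 2 (460 mg at t=7 h): 460·exp(−0.07702·24) = 72.445 mg/L
Dose 3 (435 mg at t=14 h): 435·exp(−0.07702·17) = 117.456 mg/L
Dose 4 (335 mg at t=21 h): 335·exp(−0.07702·10) = 155.084 mg/L
Dose 5 (350 mg at t=28 h): 350·exp(−0.07702·3) = 277.795 mg/L
C(31) = 5.512 + 72.445 + 117.456 + 155.084 + 277.795 = 628.293 mg/L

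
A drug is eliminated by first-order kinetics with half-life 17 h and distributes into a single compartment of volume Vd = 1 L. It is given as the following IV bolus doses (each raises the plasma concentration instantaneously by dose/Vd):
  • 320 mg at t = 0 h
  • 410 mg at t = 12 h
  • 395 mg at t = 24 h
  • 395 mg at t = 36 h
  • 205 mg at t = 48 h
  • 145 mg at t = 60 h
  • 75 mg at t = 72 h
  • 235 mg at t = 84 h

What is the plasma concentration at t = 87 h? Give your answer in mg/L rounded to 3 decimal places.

k = ln 2 / 17 = 0.04077 per h
Dose 1 (320 mg at t=0 h): 320·exp(−0.04077·87) = 9.217 mg/L
Dose 2 (410 mg at t=12 h): 410·exp(−0.04077·75) = 19.262 mg/L
Dose 3 (395 mg at t=24 h): 395·exp(−0.04077·63) = 30.270 mg/L
Dose 4 (395 mg at t=36 h): 395·exp(−0.04077·51) = 49.375 mg/L
Dose 5 (205 mg at t=48 h): 205·exp(−0.04077·39) = 41.798 mg/L
Dose 6 (145 mg at t=60 h): 145·exp(−0.04077·27) = 48.224 mg/L
Dose 7 (75 mg at t=72 h): 75·exp(−0.04077·15) = 40.686 mg/L
Dose 8 (235 mg at t=84 h): 235·exp(−0.04077·3) = 207.943 mg/L
C(87) = 9.217 + 19.262 + 30.270 + 49.375 + 41.798 + 48.224 + 40.686 + 207.943 = 446.776 mg/L

446.776 mg/L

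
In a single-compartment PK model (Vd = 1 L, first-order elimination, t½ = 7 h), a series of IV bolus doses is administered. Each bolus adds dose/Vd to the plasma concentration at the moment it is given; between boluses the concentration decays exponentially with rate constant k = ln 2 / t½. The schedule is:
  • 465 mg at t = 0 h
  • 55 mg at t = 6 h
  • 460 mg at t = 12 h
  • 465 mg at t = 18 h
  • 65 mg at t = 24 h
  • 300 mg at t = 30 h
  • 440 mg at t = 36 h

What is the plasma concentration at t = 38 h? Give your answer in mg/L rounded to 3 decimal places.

k = ln 2 / 7 = 0.09902 per h
Dose 1 (465 mg at t=0 h): 465·exp(−0.09902·38) = 10.797 mg/L
Dose 2 (55 mg at t=6 h): 55·exp(−0.09902·32) = 2.313 mg/L
Dose 3 (460 mg at t=12 h): 460·exp(−0.09902·26) = 35.047 mg/L
Dose 4 (465 mg at t=18 h): 465·exp(−0.09902·20) = 64.175 mg/L
Dose 5 (65 mg at t=24 h): 65·exp(−0.09902·14) = 16.250 mg/L
Dose 6 (300 mg at t=30 h): 300·exp(−0.09902·8) = 135.859 mg/L
Dose 7 (440 mg at t=36 h): 440·exp(−0.09902·2) = 360.948 mg/L
C(38) = 10.797 + 2.313 + 35.047 + 64.175 + 16.250 + 135.859 + 360.948 = 625.388 mg/L

625.388 mg/L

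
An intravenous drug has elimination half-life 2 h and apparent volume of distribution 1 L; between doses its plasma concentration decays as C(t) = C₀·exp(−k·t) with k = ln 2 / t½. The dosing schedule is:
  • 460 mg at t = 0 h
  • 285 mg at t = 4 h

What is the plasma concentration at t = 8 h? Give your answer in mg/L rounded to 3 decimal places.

k = ln 2 / 2 = 0.34657 per h
Dose 1 (460 mg at t=0 h): 460·exp(−0.34657·8) = 28.750 mg/L
Dose 2 (285 mg at t=4 h): 285·exp(−0.34657·4) = 71.250 mg/L
C(8) = 28.750 + 71.250 = 100.000 mg/L

100.000 mg/L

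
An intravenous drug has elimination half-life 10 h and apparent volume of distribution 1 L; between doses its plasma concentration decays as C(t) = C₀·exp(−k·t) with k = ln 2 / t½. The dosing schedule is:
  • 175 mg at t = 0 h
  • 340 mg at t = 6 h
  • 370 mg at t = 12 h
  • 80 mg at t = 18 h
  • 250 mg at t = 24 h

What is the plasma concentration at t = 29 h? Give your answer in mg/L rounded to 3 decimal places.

k = ln 2 / 10 = 0.06931 per h
Dose 1 (175 mg at t=0 h): 175·exp(−0.06931·29) = 23.445 mg/L
Dose 2 (340 mg at t=6 h): 340·exp(−0.06931·23) = 69.041 mg/L
Dose 3 (370 mg at t=12 h): 370·exp(−0.06931·17) = 113.881 mg/L
Dose 4 (80 mg at t=18 h): 80·exp(−0.06931·11) = 37.321 mg/L
Dose 5 (250 mg at t=24 h): 250·exp(−0.06931·5) = 176.777 mg/L
C(29) = 23.445 + 69.041 + 113.881 + 37.321 + 176.777 = 420.465 mg/L

420.465 mg/L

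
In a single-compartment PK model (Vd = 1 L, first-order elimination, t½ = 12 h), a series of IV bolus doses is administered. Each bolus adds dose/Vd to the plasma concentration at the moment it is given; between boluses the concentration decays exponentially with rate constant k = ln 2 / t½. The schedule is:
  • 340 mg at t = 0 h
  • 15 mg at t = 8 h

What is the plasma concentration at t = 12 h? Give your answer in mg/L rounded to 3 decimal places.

181.906 mg/L

k = ln 2 / 12 = 0.05776 per h
Dose 1 (340 mg at t=0 h): 340·exp(−0.05776·12) = 170.000 mg/L
Dose 2 (15 mg at t=8 h): 15·exp(−0.05776·4) = 11.906 mg/L
C(12) = 170.000 + 11.906 = 181.906 mg/L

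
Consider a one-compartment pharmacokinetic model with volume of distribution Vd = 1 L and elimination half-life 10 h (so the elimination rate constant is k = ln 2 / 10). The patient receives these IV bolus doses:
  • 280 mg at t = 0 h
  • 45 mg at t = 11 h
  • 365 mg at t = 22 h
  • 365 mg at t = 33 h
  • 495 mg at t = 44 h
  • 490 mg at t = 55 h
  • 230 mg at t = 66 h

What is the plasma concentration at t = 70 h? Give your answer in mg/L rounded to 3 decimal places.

k = ln 2 / 10 = 0.06931 per h
Dose 1 (280 mg at t=0 h): 280·exp(−0.06931·70) = 2.188 mg/L
Dose 2 (45 mg at t=11 h): 45·exp(−0.06931·59) = 0.754 mg/L
Dose 3 (365 mg at t=22 h): 365·exp(−0.06931·48) = 13.102 mg/L
Dose 4 (365 mg at t=33 h): 365·exp(−0.06931·37) = 28.085 mg/L
Dose 5 (495 mg at t=44 h): 495·exp(−0.06931·26) = 81.645 mg/L
Dose 6 (490 mg at t=55 h): 490·exp(−0.06931·15) = 173.241 mg/L
Dose 7 (230 mg at t=66 h): 230·exp(−0.06931·4) = 174.307 mg/L
C(70) = 2.188 + 0.754 + 13.102 + 28.085 + 81.645 + 173.241 + 174.307 = 473.322 mg/L

473.322 mg/L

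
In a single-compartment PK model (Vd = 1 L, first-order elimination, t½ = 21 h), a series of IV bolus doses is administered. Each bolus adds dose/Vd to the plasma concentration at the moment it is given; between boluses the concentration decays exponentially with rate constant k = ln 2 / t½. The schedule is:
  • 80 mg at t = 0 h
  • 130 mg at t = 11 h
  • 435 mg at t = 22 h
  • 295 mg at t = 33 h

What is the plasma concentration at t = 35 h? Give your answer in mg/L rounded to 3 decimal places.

k = ln 2 / 21 = 0.03301 per h
Dose 1 (80 mg at t=0 h): 80·exp(−0.03301·35) = 25.198 mg/L
Dose 2 (130 mg at t=11 h): 130·exp(−0.03301·24) = 58.872 mg/L
Dose 3 (435 mg at t=22 h): 435·exp(−0.03301·13) = 283.229 mg/L
Dose 4 (295 mg at t=33 h): 295·exp(−0.03301·2) = 276.155 mg/L
C(35) = 25.198 + 58.872 + 283.229 + 276.155 = 643.454 mg/L

643.454 mg/L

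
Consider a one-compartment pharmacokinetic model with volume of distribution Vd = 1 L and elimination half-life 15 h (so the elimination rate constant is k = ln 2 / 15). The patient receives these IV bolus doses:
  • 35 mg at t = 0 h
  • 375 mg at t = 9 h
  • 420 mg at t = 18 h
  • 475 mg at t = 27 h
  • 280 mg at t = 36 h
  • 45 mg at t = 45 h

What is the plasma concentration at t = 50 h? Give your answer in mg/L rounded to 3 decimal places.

k = ln 2 / 15 = 0.04621 per h
Dose 1 (35 mg at t=0 h): 35·exp(−0.04621·50) = 3.472 mg/L
Dose 2 (375 mg at t=9 h): 375·exp(−0.04621·41) = 56.392 mg/L
Dose 3 (420 mg at t=18 h): 420·exp(−0.04621·32) = 95.731 mg/L
Dose 4 (475 mg at t=27 h): 475·exp(−0.04621·23) = 164.102 mg/L
Dose 5 (280 mg at t=36 h): 280·exp(−0.04621·14) = 146.621 mg/L
Dose 6 (45 mg at t=45 h): 45·exp(−0.04621·5) = 35.717 mg/L
C(50) = 3.472 + 56.392 + 95.731 + 164.102 + 146.621 + 35.717 = 502.035 mg/L

502.035 mg/L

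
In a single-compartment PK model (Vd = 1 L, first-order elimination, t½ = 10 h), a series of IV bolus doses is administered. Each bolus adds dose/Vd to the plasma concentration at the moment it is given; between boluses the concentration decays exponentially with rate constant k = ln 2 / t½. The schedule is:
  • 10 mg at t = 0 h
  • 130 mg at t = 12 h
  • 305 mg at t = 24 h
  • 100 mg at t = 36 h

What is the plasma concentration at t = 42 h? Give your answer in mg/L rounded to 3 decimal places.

170.358 mg/L

k = ln 2 / 10 = 0.06931 per h
Dose 1 (10 mg at t=0 h): 10·exp(−0.06931·42) = 0.544 mg/L
Dose 2 (130 mg at t=12 h): 130·exp(−0.06931·30) = 16.250 mg/L
Dose 3 (305 mg at t=24 h): 305·exp(−0.06931·18) = 87.588 mg/L
Dose 4 (100 mg at t=36 h): 100·exp(−0.06931·6) = 65.975 mg/L
C(42) = 0.544 + 16.250 + 87.588 + 65.975 = 170.358 mg/L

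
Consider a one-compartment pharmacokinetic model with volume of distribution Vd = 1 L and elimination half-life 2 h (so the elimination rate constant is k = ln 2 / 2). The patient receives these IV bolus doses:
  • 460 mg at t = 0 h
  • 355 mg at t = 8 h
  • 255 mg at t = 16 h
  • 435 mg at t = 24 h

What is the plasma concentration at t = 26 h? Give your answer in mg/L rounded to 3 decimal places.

226.218 mg/L

k = ln 2 / 2 = 0.34657 per h
Dose 1 (460 mg at t=0 h): 460·exp(−0.34657·26) = 0.056 mg/L
Dose 2 (355 mg at t=8 h): 355·exp(−0.34657·18) = 0.693 mg/L
Dose 3 (255 mg at t=16 h): 255·exp(−0.34657·10) = 7.969 mg/L
Dose 4 (435 mg at t=24 h): 435·exp(−0.34657·2) = 217.500 mg/L
C(26) = 0.056 + 0.693 + 7.969 + 217.500 = 226.218 mg/L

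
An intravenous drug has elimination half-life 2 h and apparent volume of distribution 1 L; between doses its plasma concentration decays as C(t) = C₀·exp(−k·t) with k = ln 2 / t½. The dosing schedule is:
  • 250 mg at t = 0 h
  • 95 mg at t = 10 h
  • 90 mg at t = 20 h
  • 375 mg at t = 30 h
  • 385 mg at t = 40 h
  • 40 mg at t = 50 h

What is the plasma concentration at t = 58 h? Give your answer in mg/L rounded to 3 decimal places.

k = ln 2 / 2 = 0.34657 per h
Dose 1 (250 mg at t=0 h): 250·exp(−0.34657·58) = 0.000 mg/L
Dose 2 (95 mg at t=10 h): 95·exp(−0.34657·48) = 0.000 mg/L
Dose 3 (90 mg at t=20 h): 90·exp(−0.34657·38) = 0.000 mg/L
Dose 4 (375 mg at t=30 h): 375·exp(−0.34657·28) = 0.023 mg/L
Dose 5 (385 mg at t=40 h): 385·exp(−0.34657·18) = 0.752 mg/L
Dose 6 (40 mg at t=50 h): 40·exp(−0.34657·8) = 2.500 mg/L
C(58) = 0.000 + 0.000 + 0.000 + 0.023 + 0.752 + 2.500 = 3.275 mg/L

3.275 mg/L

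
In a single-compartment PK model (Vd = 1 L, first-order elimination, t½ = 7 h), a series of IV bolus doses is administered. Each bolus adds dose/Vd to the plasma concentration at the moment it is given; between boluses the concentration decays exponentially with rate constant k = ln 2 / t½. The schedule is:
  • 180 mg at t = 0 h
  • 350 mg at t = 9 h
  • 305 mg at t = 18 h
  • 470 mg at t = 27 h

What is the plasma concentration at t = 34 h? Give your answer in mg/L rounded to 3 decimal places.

333.203 mg/L

k = ln 2 / 7 = 0.09902 per h
Dose 1 (180 mg at t=0 h): 180·exp(−0.09902·34) = 6.211 mg/L
Dose 2 (350 mg at t=9 h): 350·exp(−0.09902·25) = 29.442 mg/L
Dose 3 (305 mg at t=18 h): 305·exp(−0.09902·16) = 62.551 mg/L
Dose 4 (470 mg at t=27 h): 470·exp(−0.09902·7) = 235.000 mg/L
C(34) = 6.211 + 29.442 + 62.551 + 235.000 = 333.203 mg/L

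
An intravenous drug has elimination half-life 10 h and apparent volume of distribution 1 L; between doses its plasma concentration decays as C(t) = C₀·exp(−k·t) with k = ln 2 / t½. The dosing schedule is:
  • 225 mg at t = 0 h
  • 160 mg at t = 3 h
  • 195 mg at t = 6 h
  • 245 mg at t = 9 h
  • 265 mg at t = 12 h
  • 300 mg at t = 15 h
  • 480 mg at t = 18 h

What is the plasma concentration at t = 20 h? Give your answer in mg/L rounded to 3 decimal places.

k = ln 2 / 10 = 0.06931 per h
Dose 1 (225 mg at t=0 h): 225·exp(−0.06931·20) = 56.250 mg/L
Dose 2 (160 mg at t=3 h): 160·exp(−0.06931·17) = 49.246 mg/L
Dose 3 (195 mg at t=6 h): 195·exp(−0.06931·14) = 73.891 mg/L
Dose 4 (245 mg at t=9 h): 245·exp(−0.06931·11) = 114.297 mg/L
Dose 5 (265 mg at t=12 h): 265·exp(−0.06931·8) = 152.203 mg/L
Dose 6 (300 mg at t=15 h): 300·exp(−0.06931·5) = 212.132 mg/L
Dose 7 (480 mg at t=18 h): 480·exp(−0.06931·2) = 417.864 mg/L
C(20) = 56.250 + 49.246 + 73.891 + 114.297 + 152.203 + 212.132 + 417.864 = 1075.882 mg/L

1075.882 mg/L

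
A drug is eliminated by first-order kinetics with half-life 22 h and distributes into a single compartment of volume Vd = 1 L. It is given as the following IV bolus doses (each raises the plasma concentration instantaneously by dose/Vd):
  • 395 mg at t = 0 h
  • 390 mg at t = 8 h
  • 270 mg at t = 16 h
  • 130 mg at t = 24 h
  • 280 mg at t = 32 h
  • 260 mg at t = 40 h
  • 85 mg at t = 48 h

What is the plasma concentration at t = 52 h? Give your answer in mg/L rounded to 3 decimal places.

k = ln 2 / 22 = 0.03151 per h
Dose 1 (395 mg at t=0 h): 395·exp(−0.03151·52) = 76.749 mg/L
Dose 2 (390 mg at t=8 h): 390·exp(−0.03151·44) = 97.500 mg/L
Dose 3 (270 mg at t=16 h): 270·exp(−0.03151·36) = 86.850 mg/L
Dose 4 (130 mg at t=24 h): 130·exp(−0.03151·28) = 53.804 mg/L
Dose 5 (280 mg at t=32 h): 280·exp(−0.03151·20) = 149.106 mg/L
Dose 6 (260 mg at t=40 h): 260·exp(−0.03151·12) = 178.146 mg/L
Dose 7 (85 mg at t=48 h): 85·exp(−0.03151·4) = 74.935 mg/L
C(52) = 76.749 + 97.500 + 86.850 + 53.804 + 149.106 + 178.146 + 74.935 = 717.089 mg/L

717.089 mg/L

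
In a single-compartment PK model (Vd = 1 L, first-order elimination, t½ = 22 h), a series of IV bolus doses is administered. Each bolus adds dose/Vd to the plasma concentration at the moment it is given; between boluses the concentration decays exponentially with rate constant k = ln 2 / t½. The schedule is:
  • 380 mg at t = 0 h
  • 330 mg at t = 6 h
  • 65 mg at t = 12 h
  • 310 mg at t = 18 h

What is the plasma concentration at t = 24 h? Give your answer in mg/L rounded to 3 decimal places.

k = ln 2 / 22 = 0.03151 per h
Dose 1 (380 mg at t=0 h): 380·exp(−0.03151·24) = 178.397 mg/L
Dose 2 (330 mg at t=6 h): 330·exp(−0.03151·18) = 187.162 mg/L
Dose 3 (65 mg at t=12 h): 65·exp(−0.03151·12) = 44.536 mg/L
Dose 4 (310 mg at t=18 h): 310·exp(−0.03151·6) = 256.604 mg/L
C(24) = 178.397 + 187.162 + 44.536 + 256.604 = 666.698 mg/L

666.698 mg/L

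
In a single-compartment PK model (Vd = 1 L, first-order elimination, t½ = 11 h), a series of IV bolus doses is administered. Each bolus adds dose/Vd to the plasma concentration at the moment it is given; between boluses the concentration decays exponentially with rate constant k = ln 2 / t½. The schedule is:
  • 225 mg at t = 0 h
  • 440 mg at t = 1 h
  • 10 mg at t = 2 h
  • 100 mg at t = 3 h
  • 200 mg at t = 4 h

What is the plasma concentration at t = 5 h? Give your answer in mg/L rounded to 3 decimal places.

k = ln 2 / 11 = 0.06301 per h
Dose 1 (225 mg at t=0 h): 225·exp(−0.06301·5) = 164.192 mg/L
Dose 2 (440 mg at t=1 h): 440·exp(−0.06301·4) = 341.969 mg/L
Dose 3 (10 mg at t=2 h): 10·exp(−0.06301·3) = 8.278 mg/L
Dose 4 (100 mg at t=3 h): 100·exp(−0.06301·2) = 88.159 mg/L
Dose 5 (200 mg at t=4 h): 200·exp(−0.06301·1) = 187.786 mg/L
C(5) = 164.192 + 341.969 + 8.278 + 88.159 + 187.786 = 790.384 mg/L

790.384 mg/L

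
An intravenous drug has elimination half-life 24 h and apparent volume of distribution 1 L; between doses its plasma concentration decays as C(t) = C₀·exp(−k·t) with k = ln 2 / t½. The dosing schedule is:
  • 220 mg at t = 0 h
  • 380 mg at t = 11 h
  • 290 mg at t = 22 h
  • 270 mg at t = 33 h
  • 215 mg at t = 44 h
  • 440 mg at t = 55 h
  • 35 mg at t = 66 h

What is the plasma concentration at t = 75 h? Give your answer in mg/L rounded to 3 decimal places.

k = ln 2 / 24 = 0.02888 per h
Dose 1 (220 mg at t=0 h): 220·exp(−0.02888·75) = 25.218 mg/L
Dose 2 (380 mg at t=11 h): 380·exp(−0.02888·64) = 59.846 mg/L
Dose 3 (290 mg at t=22 h): 290·exp(−0.02888·53) = 62.751 mg/L
Dose 4 (270 mg at t=33 h): 270·exp(−0.02888·42) = 80.271 mg/L
Dose 5 (215 mg at t=44 h): 215·exp(−0.02888·31) = 87.823 mg/L
Dose 6 (440 mg at t=55 h): 440·exp(−0.02888·20) = 246.942 mg/L
Dose 7 (35 mg at t=66 h): 35·exp(−0.02888·9) = 26.989 mg/L
C(75) = 25.218 + 59.846 + 62.751 + 80.271 + 87.823 + 246.942 + 26.989 = 589.840 mg/L

589.840 mg/L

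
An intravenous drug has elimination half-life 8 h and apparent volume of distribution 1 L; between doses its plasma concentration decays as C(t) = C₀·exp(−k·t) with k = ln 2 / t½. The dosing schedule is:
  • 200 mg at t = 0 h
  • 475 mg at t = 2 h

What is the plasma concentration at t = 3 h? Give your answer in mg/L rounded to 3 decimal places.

k = ln 2 / 8 = 0.08664 per h
Dose 1 (200 mg at t=0 h): 200·exp(−0.08664·3) = 154.221 mg/L
Dose 2 (475 mg at t=2 h): 475·exp(−0.08664·1) = 435.577 mg/L
C(3) = 154.221 + 435.577 = 589.798 mg/L

589.798 mg/L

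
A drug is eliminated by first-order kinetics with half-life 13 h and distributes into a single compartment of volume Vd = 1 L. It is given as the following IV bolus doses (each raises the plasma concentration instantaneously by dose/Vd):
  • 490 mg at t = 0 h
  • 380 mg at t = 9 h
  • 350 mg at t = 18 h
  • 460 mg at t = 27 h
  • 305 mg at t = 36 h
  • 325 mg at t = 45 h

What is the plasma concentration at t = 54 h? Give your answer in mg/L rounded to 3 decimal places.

k = ln 2 / 13 = 0.05332 per h
Dose 1 (490 mg at t=0 h): 490·exp(−0.05332·54) = 27.527 mg/L
Dose 2 (380 mg at t=9 h): 380·exp(−0.05332·45) = 34.495 mg/L
Dose 3 (350 mg at t=18 h): 350·exp(−0.05332·36) = 51.339 mg/L
Dose 4 (460 mg at t=27 h): 460·exp(−0.05332·27) = 109.029 mg/L
Dose 5 (305 mg at t=36 h): 305·exp(−0.05332·18) = 116.812 mg/L
Dose 6 (325 mg at t=45 h): 325·exp(−0.05332·9) = 201.131 mg/L
C(54) = 27.527 + 34.495 + 51.339 + 109.029 + 116.812 + 201.131 = 540.333 mg/L

540.333 mg/L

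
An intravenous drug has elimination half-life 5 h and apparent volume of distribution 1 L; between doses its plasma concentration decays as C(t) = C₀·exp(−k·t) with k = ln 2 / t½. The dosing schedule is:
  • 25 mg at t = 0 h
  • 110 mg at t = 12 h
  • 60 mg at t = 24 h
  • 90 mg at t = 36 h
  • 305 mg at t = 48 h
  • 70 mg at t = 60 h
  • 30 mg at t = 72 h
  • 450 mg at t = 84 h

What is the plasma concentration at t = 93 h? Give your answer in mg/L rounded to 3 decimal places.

k = ln 2 / 5 = 0.13863 per h
Dose 1 (25 mg at t=0 h): 25·exp(−0.13863·93) = 0.000 mg/L
Dose 2 (110 mg at t=12 h): 110·exp(−0.13863·81) = 0.001 mg/L
Dose 3 (60 mg at t=24 h): 60·exp(−0.13863·69) = 0.004 mg/L
Dose 4 (90 mg at t=36 h): 90·exp(−0.13863·57) = 0.033 mg/L
Dose 5 (305 mg at t=48 h): 305·exp(−0.13863·45) = 0.596 mg/L
Dose 6 (70 mg at t=60 h): 70·exp(−0.13863·33) = 0.722 mg/L
Dose 7 (30 mg at t=72 h): 30·exp(−0.13863·21) = 1.632 mg/L
Dose 8 (450 mg at t=84 h): 450·exp(−0.13863·9) = 129.229 mg/L
C(93) = 0.000 + 0.001 + 0.004 + 0.033 + 0.596 + 0.722 + 1.632 + 129.229 = 132.217 mg/L

132.217 mg/L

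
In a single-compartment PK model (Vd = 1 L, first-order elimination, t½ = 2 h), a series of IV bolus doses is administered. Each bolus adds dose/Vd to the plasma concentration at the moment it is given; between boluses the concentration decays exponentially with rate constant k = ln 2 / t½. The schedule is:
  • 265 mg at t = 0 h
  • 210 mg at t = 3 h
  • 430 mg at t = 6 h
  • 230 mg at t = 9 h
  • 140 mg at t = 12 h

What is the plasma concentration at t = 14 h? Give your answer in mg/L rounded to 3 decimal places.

144.244 mg/L

k = ln 2 / 2 = 0.34657 per h
Dose 1 (265 mg at t=0 h): 265·exp(−0.34657·14) = 2.070 mg/L
Dose 2 (210 mg at t=3 h): 210·exp(−0.34657·11) = 4.640 mg/L
Dose 3 (430 mg at t=6 h): 430·exp(−0.34657·8) = 26.875 mg/L
Dose 4 (230 mg at t=9 h): 230·exp(−0.34657·5) = 40.659 mg/L
Dose 5 (140 mg at t=12 h): 140·exp(−0.34657·2) = 70.000 mg/L
C(14) = 2.070 + 4.640 + 26.875 + 40.659 + 70.000 = 144.244 mg/L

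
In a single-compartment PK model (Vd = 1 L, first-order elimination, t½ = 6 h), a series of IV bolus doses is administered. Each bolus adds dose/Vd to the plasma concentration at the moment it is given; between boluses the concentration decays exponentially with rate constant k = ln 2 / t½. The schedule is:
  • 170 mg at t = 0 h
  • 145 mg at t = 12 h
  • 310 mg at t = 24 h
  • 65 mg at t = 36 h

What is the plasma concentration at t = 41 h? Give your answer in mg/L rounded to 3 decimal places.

86.552 mg/L

k = ln 2 / 6 = 0.11552 per h
Dose 1 (170 mg at t=0 h): 170·exp(−0.11552·41) = 1.491 mg/L
Dose 2 (145 mg at t=12 h): 145·exp(−0.11552·29) = 5.086 mg/L
Dose 3 (310 mg at t=24 h): 310·exp(−0.11552·17) = 43.495 mg/L
Dose 4 (65 mg at t=36 h): 65·exp(−0.11552·5) = 36.480 mg/L
C(41) = 1.491 + 5.086 + 43.495 + 36.480 = 86.552 mg/L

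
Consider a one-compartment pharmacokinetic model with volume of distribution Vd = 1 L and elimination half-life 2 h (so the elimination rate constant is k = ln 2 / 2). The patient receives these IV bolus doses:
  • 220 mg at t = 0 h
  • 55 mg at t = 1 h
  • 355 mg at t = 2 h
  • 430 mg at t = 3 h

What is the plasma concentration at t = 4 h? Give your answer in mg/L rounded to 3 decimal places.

556.001 mg/L

k = ln 2 / 2 = 0.34657 per h
Dose 1 (220 mg at t=0 h): 220·exp(−0.34657·4) = 55.000 mg/L
Dose 2 (55 mg at t=1 h): 55·exp(−0.34657·3) = 19.445 mg/L
Dose 3 (355 mg at t=2 h): 355·exp(−0.34657·2) = 177.500 mg/L
Dose 4 (430 mg at t=3 h): 430·exp(−0.34657·1) = 304.056 mg/L
C(4) = 55.000 + 19.445 + 177.500 + 304.056 = 556.001 mg/L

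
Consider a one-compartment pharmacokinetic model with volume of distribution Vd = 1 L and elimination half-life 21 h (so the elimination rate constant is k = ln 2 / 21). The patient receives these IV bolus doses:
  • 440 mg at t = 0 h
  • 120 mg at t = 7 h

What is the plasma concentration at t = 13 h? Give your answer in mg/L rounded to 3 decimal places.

384.925 mg/L

k = ln 2 / 21 = 0.03301 per h
Dose 1 (440 mg at t=0 h): 440·exp(−0.03301·13) = 286.484 mg/L
Dose 2 (120 mg at t=7 h): 120·exp(−0.03301·6) = 98.440 mg/L
C(13) = 286.484 + 98.440 = 384.925 mg/L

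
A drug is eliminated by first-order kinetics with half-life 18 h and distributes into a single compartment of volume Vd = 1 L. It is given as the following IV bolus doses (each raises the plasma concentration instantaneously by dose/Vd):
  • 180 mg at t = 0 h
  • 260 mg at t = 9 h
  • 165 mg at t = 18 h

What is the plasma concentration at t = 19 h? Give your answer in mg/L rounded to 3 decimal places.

422.270 mg/L

k = ln 2 / 18 = 0.03851 per h
Dose 1 (180 mg at t=0 h): 180·exp(−0.03851·19) = 86.600 mg/L
Dose 2 (260 mg at t=9 h): 260·exp(−0.03851·10) = 176.903 mg/L
Dose 3 (165 mg at t=18 h): 165·exp(−0.03851·1) = 158.767 mg/L
C(19) = 86.600 + 176.903 + 158.767 = 422.270 mg/L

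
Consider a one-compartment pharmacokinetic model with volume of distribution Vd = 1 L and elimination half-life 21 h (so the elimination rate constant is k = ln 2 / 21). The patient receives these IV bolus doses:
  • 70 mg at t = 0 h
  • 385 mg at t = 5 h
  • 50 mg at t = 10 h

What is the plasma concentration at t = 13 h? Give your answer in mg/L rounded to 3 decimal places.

k = ln 2 / 21 = 0.03301 per h
Dose 1 (70 mg at t=0 h): 70·exp(−0.03301·13) = 45.577 mg/L
Dose 2 (385 mg at t=5 h): 385·exp(−0.03301·8) = 295.653 mg/L
Dose 3 (50 mg at t=10 h): 50·exp(−0.03301·3) = 45.286 mg/L
C(13) = 45.577 + 295.653 + 45.286 = 386.516 mg/L

386.516 mg/L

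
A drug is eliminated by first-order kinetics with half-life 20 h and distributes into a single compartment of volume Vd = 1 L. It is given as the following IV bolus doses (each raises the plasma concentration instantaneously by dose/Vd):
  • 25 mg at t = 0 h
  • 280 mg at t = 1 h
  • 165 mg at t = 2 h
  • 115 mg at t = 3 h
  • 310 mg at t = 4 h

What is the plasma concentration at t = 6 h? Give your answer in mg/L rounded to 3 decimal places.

792.282 mg/L

k = ln 2 / 20 = 0.03466 per h
Dose 1 (25 mg at t=0 h): 25·exp(−0.03466·6) = 20.306 mg/L
Dose 2 (280 mg at t=1 h): 280·exp(−0.03466·5) = 235.451 mg/L
Dose 3 (165 mg at t=2 h): 165·exp(−0.03466·4) = 143.641 mg/L
Dose 4 (115 mg at t=3 h): 115·exp(−0.03466·3) = 103.644 mg/L
Dose 5 (310 mg at t=4 h): 310·exp(−0.03466·2) = 289.240 mg/L
C(6) = 20.306 + 235.451 + 143.641 + 103.644 + 289.240 = 792.282 mg/L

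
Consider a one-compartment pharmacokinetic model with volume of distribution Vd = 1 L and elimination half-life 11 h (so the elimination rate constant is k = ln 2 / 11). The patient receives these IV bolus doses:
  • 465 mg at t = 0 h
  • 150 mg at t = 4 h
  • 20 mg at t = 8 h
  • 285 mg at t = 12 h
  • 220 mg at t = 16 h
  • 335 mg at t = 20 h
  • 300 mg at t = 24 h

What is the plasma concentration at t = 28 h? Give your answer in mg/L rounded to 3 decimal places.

761.169 mg/L

k = ln 2 / 11 = 0.06301 per h
Dose 1 (465 mg at t=0 h): 465·exp(−0.06301·28) = 79.652 mg/L
Dose 2 (150 mg at t=4 h): 150·exp(−0.06301·24) = 33.060 mg/L
Dose 3 (20 mg at t=8 h): 20·exp(−0.06301·20) = 5.672 mg/L
Dose 4 (285 mg at t=12 h): 285·exp(−0.06301·16) = 103.988 mg/L
Dose 5 (220 mg at t=16 h): 220·exp(−0.06301·12) = 103.282 mg/L
Dose 6 (335 mg at t=20 h): 335·exp(−0.06301·8) = 202.355 mg/L
Dose 7 (300 mg at t=24 h): 300·exp(−0.06301·4) = 233.161 mg/L
C(28) = 79.652 + 33.060 + 5.672 + 103.988 + 103.282 + 202.355 + 233.161 = 761.169 mg/L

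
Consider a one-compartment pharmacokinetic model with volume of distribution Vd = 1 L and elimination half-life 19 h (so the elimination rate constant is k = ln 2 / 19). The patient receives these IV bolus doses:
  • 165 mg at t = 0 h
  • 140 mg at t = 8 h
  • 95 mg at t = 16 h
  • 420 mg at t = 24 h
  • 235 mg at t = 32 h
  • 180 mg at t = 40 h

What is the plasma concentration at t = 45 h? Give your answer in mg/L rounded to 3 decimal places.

592.696 mg/L

k = ln 2 / 19 = 0.03648 per h
Dose 1 (165 mg at t=0 h): 165·exp(−0.03648·45) = 31.953 mg/L
Dose 2 (140 mg at t=8 h): 140·exp(−0.03648·37) = 36.300 mg/L
Dose 3 (95 mg at t=16 h): 95·exp(−0.03648·29) = 32.980 mg/L
Dose 4 (420 mg at t=24 h): 420·exp(−0.03648·21) = 195.223 mg/L
Dose 5 (235 mg at t=32 h): 235·exp(−0.03648·13) = 146.251 mg/L
Dose 6 (180 mg at t=40 h): 180·exp(−0.03648·5) = 149.987 mg/L
C(45) = 31.953 + 36.300 + 32.980 + 195.223 + 146.251 + 149.987 = 592.696 mg/L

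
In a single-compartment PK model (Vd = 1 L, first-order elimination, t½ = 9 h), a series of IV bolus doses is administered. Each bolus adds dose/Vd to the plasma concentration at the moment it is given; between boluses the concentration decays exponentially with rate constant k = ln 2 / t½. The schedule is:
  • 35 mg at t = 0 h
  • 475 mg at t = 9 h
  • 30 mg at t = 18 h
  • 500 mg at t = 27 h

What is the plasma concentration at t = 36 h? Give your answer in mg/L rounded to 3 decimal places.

k = ln 2 / 9 = 0.07702 per h
Dose 1 (35 mg at t=0 h): 35·exp(−0.07702·36) = 2.188 mg/L
Dose 2 (475 mg at t=9 h): 475·exp(−0.07702·27) = 59.375 mg/L
Dose 3 (30 mg at t=18 h): 30·exp(−0.07702·18) = 7.500 mg/L
Dose 4 (500 mg at t=27 h): 500·exp(−0.07702·9) = 250.000 mg/L
C(36) = 2.188 + 59.375 + 7.500 + 250.000 = 319.062 mg/L

319.062 mg/L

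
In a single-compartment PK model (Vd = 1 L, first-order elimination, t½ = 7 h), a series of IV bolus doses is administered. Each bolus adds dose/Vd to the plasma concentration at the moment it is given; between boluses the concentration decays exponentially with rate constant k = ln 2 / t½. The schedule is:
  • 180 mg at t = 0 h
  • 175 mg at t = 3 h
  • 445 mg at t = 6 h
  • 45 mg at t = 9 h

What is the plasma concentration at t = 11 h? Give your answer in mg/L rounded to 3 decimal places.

k = ln 2 / 7 = 0.09902 per h
Dose 1 (180 mg at t=0 h): 180·exp(−0.09902·11) = 60.566 mg/L
Dose 2 (175 mg at t=3 h): 175·exp(−0.09902·8) = 79.251 mg/L
Dose 3 (445 mg at t=6 h): 445·exp(−0.09902·5) = 271.231 mg/L
Dose 4 (45 mg at t=9 h): 45·exp(−0.09902·2) = 36.915 mg/L
C(11) = 60.566 + 79.251 + 271.231 + 36.915 = 447.962 mg/L

447.962 mg/L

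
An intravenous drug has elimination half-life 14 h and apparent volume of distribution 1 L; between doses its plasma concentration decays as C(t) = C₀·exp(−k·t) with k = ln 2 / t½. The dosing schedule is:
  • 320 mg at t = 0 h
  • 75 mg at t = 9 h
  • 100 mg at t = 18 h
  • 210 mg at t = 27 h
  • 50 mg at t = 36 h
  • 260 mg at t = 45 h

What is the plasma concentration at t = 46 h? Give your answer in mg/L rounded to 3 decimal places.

k = ln 2 / 14 = 0.04951 per h
Dose 1 (320 mg at t=0 h): 320·exp(−0.04951·46) = 32.813 mg/L
Dose 2 (75 mg at t=9 h): 75·exp(−0.04951·37) = 12.008 mg/L
Dose 3 (100 mg at t=18 h): 100·exp(−0.04951·28) = 25.000 mg/L
Dose 4 (210 mg at t=27 h): 210·exp(−0.04951·19) = 81.974 mg/L
Dose 5 (50 mg at t=36 h): 50·exp(−0.04951·10) = 30.475 mg/L
Dose 6 (260 mg at t=45 h): 260·exp(−0.04951·1) = 247.441 mg/L
C(46) = 32.813 + 12.008 + 25.000 + 81.974 + 30.475 + 247.441 = 429.712 mg/L

429.712 mg/L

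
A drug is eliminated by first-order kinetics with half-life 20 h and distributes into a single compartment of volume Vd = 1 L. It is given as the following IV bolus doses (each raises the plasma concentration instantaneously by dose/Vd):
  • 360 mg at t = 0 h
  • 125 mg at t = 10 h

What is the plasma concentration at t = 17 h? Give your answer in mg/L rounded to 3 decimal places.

k = ln 2 / 20 = 0.03466 per h
Dose 1 (360 mg at t=0 h): 360·exp(−0.03466·17) = 199.723 mg/L
Dose 2 (125 mg at t=10 h): 125·exp(−0.03466·7) = 98.073 mg/L
C(17) = 199.723 + 98.073 = 297.796 mg/L

297.796 mg/L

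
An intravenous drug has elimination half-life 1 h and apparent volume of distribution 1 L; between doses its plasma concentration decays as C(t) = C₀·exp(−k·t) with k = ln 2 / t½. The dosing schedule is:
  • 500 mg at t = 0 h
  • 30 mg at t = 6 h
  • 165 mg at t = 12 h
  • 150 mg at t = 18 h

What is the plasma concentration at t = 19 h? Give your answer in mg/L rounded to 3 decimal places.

k = ln 2 / 1 = 0.69315 per h
Dose 1 (500 mg at t=0 h): 500·exp(−0.69315·19) = 0.001 mg/L
Dose 2 (30 mg at t=6 h): 30·exp(−0.69315·13) = 0.004 mg/L
Dose 3 (165 mg at t=12 h): 165·exp(−0.69315·7) = 1.289 mg/L
Dose 4 (150 mg at t=18 h): 150·exp(−0.69315·1) = 75.000 mg/L
C(19) = 0.001 + 0.004 + 1.289 + 75.000 = 76.294 mg/L

76.294 mg/L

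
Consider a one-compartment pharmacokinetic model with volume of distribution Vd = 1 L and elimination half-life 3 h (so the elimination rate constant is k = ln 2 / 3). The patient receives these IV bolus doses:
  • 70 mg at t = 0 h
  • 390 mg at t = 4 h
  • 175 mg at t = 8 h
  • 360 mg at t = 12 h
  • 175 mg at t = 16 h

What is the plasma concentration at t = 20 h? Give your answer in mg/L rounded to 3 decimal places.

147.445 mg/L

k = ln 2 / 3 = 0.23105 per h
Dose 1 (70 mg at t=0 h): 70·exp(−0.23105·20) = 0.689 mg/L
Dose 2 (390 mg at t=4 h): 390·exp(−0.23105·16) = 9.673 mg/L
Dose 3 (175 mg at t=8 h): 175·exp(−0.23105·12) = 10.938 mg/L
Dose 4 (360 mg at t=12 h): 360·exp(−0.23105·8) = 56.696 mg/L
Dose 5 (175 mg at t=16 h): 175·exp(−0.23105·4) = 69.449 mg/L
C(20) = 0.689 + 9.673 + 10.938 + 56.696 + 69.449 = 147.445 mg/L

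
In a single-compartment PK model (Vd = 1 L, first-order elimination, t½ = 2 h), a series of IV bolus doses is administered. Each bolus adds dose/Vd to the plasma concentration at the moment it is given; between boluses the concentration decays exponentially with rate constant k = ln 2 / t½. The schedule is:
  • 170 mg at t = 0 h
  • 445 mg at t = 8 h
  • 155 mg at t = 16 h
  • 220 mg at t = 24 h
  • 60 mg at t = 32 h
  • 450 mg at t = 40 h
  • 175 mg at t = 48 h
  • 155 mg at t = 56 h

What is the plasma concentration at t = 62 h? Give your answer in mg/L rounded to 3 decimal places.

20.964 mg/L

k = ln 2 / 2 = 0.34657 per h
Dose 1 (170 mg at t=0 h): 170·exp(−0.34657·62) = 0.000 mg/L
Dose 2 (445 mg at t=8 h): 445·exp(−0.34657·54) = 0.000 mg/L
Dose 3 (155 mg at t=16 h): 155·exp(−0.34657·46) = 0.000 mg/L
Dose 4 (220 mg at t=24 h): 220·exp(−0.34657·38) = 0.000 mg/L
Dose 5 (60 mg at t=32 h): 60·exp(−0.34657·30) = 0.002 mg/L
Dose 6 (450 mg at t=40 h): 450·exp(−0.34657·22) = 0.220 mg/L
Dose 7 (175 mg at t=48 h): 175·exp(−0.34657·14) = 1.367 mg/L
Dose 8 (155 mg at t=56 h): 155·exp(−0.34657·6) = 19.375 mg/L
C(62) = 0.000 + 0.000 + 0.000 + 0.000 + 0.002 + 0.220 + 1.367 + 19.375 = 20.964 mg/L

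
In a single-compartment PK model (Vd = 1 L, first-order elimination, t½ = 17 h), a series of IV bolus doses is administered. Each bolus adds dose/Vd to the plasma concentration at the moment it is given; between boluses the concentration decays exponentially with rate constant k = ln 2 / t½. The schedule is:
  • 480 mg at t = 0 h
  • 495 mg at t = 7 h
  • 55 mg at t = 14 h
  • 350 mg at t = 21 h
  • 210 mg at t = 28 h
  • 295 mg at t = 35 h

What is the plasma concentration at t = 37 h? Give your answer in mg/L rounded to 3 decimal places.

k = ln 2 / 17 = 0.04077 per h
Dose 1 (480 mg at t=0 h): 480·exp(−0.04077·37) = 106.184 mg/L
Dose 2 (495 mg at t=7 h): 495·exp(−0.04077·30) = 145.672 mg/L
Dose 3 (55 mg at t=14 h): 55·exp(−0.04077·23) = 21.532 mg/L
Dose 4 (350 mg at t=21 h): 350·exp(−0.04077·16) = 182.283 mg/L
Dose 5 (210 mg at t=28 h): 210·exp(−0.04077·9) = 145.496 mg/L
Dose 6 (295 mg at t=35 h): 295·exp(−0.04077·2) = 271.898 mg/L
C(37) = 106.184 + 145.672 + 21.532 + 182.283 + 145.496 + 271.898 = 873.065 mg/L

873.065 mg/L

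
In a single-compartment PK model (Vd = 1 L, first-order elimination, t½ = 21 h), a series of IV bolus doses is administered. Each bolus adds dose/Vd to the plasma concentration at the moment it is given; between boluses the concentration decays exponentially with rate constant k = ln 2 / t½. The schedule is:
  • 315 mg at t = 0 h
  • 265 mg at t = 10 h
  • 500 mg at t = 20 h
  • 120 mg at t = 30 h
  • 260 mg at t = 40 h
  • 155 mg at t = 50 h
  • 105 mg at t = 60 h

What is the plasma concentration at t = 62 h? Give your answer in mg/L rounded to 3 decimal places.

583.432 mg/L

k = ln 2 / 21 = 0.03301 per h
Dose 1 (315 mg at t=0 h): 315·exp(−0.03301·62) = 40.696 mg/L
Dose 2 (265 mg at t=10 h): 265·exp(−0.03301·52) = 47.625 mg/L
Dose 3 (500 mg at t=20 h): 500·exp(−0.03301·42) = 125.000 mg/L
Dose 4 (120 mg at t=30 h): 120·exp(−0.03301·32) = 41.732 mg/L
Dose 5 (260 mg at t=40 h): 260·exp(−0.03301·22) = 125.779 mg/L
Dose 6 (155 mg at t=50 h): 155·exp(−0.03301·12) = 104.307 mg/L
Dose 7 (105 mg at t=60 h): 105·exp(−0.03301·2) = 98.292 mg/L
C(62) = 40.696 + 47.625 + 125.000 + 41.732 + 125.779 + 104.307 + 98.292 = 583.432 mg/L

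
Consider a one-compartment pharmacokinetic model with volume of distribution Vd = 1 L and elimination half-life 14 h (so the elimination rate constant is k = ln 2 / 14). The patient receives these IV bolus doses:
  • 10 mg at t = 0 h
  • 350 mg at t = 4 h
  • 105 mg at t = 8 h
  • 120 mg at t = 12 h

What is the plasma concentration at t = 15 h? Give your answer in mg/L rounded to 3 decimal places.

k = ln 2 / 14 = 0.04951 per h
Dose 1 (10 mg at t=0 h): 10·exp(−0.04951·15) = 4.758 mg/L
Dose 2 (350 mg at t=4 h): 350·exp(−0.04951·11) = 203.023 mg/L
Dose 3 (105 mg at t=8 h): 105·exp(−0.04951·7) = 74.246 mg/L
Dose 4 (120 mg at t=12 h): 120·exp(−0.04951·3) = 103.437 mg/L
C(15) = 4.758 + 203.023 + 74.246 + 103.437 = 385.464 mg/L

385.464 mg/L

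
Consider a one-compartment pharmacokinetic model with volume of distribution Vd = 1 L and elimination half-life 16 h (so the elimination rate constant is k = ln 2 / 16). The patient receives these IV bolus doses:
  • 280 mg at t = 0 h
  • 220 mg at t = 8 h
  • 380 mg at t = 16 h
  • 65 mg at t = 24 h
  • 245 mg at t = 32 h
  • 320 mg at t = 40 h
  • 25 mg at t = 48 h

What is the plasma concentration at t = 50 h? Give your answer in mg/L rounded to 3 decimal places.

k = ln 2 / 16 = 0.04332 per h
Dose 1 (280 mg at t=0 h): 280·exp(−0.04332·50) = 32.095 mg/L
Dose 2 (220 mg at t=8 h): 220·exp(−0.04332·42) = 35.663 mg/L
Dose 3 (380 mg at t=16 h): 380·exp(−0.04332·34) = 87.115 mg/L
Dose 4 (65 mg at t=24 h): 65·exp(−0.04332·26) = 21.074 mg/L
Dose 5 (245 mg at t=32 h): 245·exp(−0.04332·18) = 112.333 mg/L
Dose 6 (320 mg at t=40 h): 320·exp(−0.04332·10) = 207.494 mg/L
Dose 7 (25 mg at t=48 h): 25·exp(−0.04332·2) = 22.925 mg/L
C(50) = 32.095 + 35.663 + 87.115 + 21.074 + 112.333 + 207.494 + 22.925 = 518.700 mg/L

518.700 mg/L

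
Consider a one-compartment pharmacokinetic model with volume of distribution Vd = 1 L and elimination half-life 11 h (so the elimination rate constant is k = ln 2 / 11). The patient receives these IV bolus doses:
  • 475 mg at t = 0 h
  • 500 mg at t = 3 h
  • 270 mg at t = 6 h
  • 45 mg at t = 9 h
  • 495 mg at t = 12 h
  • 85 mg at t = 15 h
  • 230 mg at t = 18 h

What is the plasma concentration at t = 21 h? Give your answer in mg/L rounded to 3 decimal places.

942.721 mg/L

k = ln 2 / 11 = 0.06301 per h
Dose 1 (475 mg at t=0 h): 475·exp(−0.06301·21) = 126.474 mg/L
Dose 2 (500 mg at t=3 h): 500·exp(−0.06301·18) = 160.833 mg/L
Dose 3 (270 mg at t=6 h): 270·exp(−0.06301·15) = 104.922 mg/L
Dose 4 (45 mg at t=9 h): 45·exp(−0.06301·12) = 21.126 mg/L
Dose 5 (495 mg at t=12 h): 495·exp(−0.06301·9) = 280.742 mg/L
Dose 6 (85 mg at t=15 h): 85·exp(−0.06301·6) = 58.240 mg/L
Dose 7 (230 mg at t=18 h): 230·exp(−0.06301·3) = 190.383 mg/L
C(21) = 126.474 + 160.833 + 104.922 + 21.126 + 280.742 + 58.240 + 190.383 = 942.721 mg/L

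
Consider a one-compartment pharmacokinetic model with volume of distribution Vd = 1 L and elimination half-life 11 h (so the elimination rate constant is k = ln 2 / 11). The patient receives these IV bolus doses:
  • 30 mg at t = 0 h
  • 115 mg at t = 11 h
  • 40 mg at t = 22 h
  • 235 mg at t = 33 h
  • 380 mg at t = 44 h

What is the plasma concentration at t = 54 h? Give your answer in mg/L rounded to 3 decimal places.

278.908 mg/L

k = ln 2 / 11 = 0.06301 per h
Dose 1 (30 mg at t=0 h): 30·exp(−0.06301·54) = 0.998 mg/L
Dose 2 (115 mg at t=11 h): 115·exp(−0.06301·43) = 7.655 mg/L
Dose 3 (40 mg at t=22 h): 40·exp(−0.06301·32) = 5.325 mg/L
Dose 4 (235 mg at t=33 h): 235·exp(−0.06301·21) = 62.571 mg/L
Dose 5 (380 mg at t=44 h): 380·exp(−0.06301·10) = 202.358 mg/L
C(54) = 0.998 + 7.655 + 5.325 + 62.571 + 202.358 = 278.908 mg/L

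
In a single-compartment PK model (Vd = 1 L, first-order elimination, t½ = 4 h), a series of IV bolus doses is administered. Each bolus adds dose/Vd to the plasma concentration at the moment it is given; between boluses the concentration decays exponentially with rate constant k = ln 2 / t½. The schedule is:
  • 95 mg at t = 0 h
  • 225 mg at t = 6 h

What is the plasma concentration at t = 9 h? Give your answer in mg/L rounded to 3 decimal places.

153.757 mg/L

k = ln 2 / 4 = 0.17329 per h
Dose 1 (95 mg at t=0 h): 95·exp(−0.17329·9) = 19.971 mg/L
Dose 2 (225 mg at t=6 h): 225·exp(−0.17329·3) = 133.786 mg/L
C(9) = 19.971 + 133.786 = 153.757 mg/L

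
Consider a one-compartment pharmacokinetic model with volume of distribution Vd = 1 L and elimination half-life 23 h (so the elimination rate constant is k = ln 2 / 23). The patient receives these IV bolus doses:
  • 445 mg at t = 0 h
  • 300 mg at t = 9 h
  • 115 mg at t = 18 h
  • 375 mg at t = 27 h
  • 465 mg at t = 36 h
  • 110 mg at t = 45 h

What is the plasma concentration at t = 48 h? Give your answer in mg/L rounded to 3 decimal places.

867.448 mg/L

k = ln 2 / 23 = 0.03014 per h
Dose 1 (445 mg at t=0 h): 445·exp(−0.03014·48) = 104.743 mg/L
Dose 2 (300 mg at t=9 h): 300·exp(−0.03014·39) = 92.615 mg/L
Dose 3 (115 mg at t=18 h): 115·exp(−0.03014·30) = 46.564 mg/L
Dose 4 (375 mg at t=27 h): 375·exp(−0.03014·21) = 199.149 mg/L
Dose 5 (465 mg at t=36 h): 465·exp(−0.03014·12) = 323.887 mg/L
Dose 6 (110 mg at t=45 h): 110·exp(−0.03014·3) = 100.491 mg/L
C(48) = 104.743 + 92.615 + 46.564 + 199.149 + 323.887 + 100.491 = 867.448 mg/L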